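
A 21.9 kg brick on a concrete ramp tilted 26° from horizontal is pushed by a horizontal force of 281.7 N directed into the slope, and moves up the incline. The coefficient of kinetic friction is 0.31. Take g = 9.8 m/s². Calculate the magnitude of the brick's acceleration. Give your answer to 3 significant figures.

2.79 m/s²

The horizontal push has components F cos 26° = 281.7 × 0.8988 = 253.192 N up the incline and F sin 26° = 281.7 × 0.4384 = 123.497 N pressing into the surface.
The normal force is therefore N = mg cos 26° + F sin 26° = 192.900 + 123.497 = 316.397 N, and kinetic friction down the slope is μN = 0.31 × 316.397 = 98.083 N.
Along the incline: F cos 26° − mg sin 26° − μN = ma, so 253.192 − 94.089 − 98.083 = 21.9 a, giving a = 2.7863 m/s².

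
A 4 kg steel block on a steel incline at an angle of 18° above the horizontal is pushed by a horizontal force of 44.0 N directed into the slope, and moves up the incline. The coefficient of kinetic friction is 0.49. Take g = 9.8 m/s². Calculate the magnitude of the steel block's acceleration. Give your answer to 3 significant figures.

The horizontal push has components F cos 18° = 44.0 × 0.9511 = 41.848 N up the incline and F sin 18° = 44.0 × 0.3090 = 13.596 N pressing into the surface.
The normal force is therefore N = mg cos 18° + F sin 18° = 37.283 + 13.596 = 50.879 N, and kinetic friction down the slope is μN = 0.49 × 50.879 = 24.931 N.
Along the incline: F cos 18° − mg sin 18° − μN = ma, so 41.848 − 12.113 − 24.931 = 4 a, giving a = 1.2010 m/s².

1.20 m/s²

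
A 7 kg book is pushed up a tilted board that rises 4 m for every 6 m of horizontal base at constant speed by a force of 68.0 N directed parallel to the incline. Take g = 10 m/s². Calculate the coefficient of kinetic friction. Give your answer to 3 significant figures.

0.501

At constant speed ΣF = 0 along the incline. The applied 68.0 N acts up the slope; the weight component mg sin 33.69° = 38.829 N and kinetic friction μN both act down the slope.
So 68.0 = 38.829 + μ × 58.244, giving μ = (68.0 − 38.829) / 58.244 = 0.5008.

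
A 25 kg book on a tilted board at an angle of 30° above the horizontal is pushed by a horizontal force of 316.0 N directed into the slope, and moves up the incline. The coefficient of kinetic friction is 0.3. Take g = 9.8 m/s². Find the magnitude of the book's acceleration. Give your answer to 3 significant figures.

1.60 m/s²

The horizontal push has components F cos 30° = 316.0 × 0.8660 = 273.656 N up the incline and F sin 30° = 316.0 × 0.5000 = 158.000 N pressing into the surface.
The normal force is therefore N = mg cos 30° + F sin 30° = 212.170 + 158.000 = 370.170 N, and kinetic friction down the slope is μN = 0.3 × 370.170 = 111.051 N.
Along the incline: F cos 30° − mg sin 30° − μN = ma, so 273.656 − 122.500 − 111.051 = 25 a, giving a = 1.6042 m/s².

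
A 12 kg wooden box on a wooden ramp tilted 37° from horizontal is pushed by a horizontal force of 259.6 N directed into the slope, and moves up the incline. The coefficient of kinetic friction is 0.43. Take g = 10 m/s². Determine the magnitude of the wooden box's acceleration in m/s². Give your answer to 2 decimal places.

The horizontal push has components F cos 37° = 259.6 × 0.7986 = 207.317 N up the incline and F sin 37° = 259.6 × 0.6018 = 156.227 N pressing into the surface.
The normal force is therefore N = mg cos 37° + F sin 37° = 95.832 + 156.227 = 252.059 N, and kinetic friction down the slope is μN = 0.43 × 252.059 = 108.385 N.
Along the incline: F cos 37° − mg sin 37° − μN = ma, so 207.317 − 72.216 − 108.385 = 12 a, giving a = 2.2263 m/s².

2.23 m/s²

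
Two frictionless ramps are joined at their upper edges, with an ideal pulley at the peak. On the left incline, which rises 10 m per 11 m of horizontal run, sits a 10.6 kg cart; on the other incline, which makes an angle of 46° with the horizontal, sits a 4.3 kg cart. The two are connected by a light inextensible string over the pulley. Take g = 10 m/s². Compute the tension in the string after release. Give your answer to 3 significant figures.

42.6 N

Resolve each weight along its own incline: the 10.6 kg mass has component 10.6 × 10 × sin 42.27° = 71.303 N down its slope, and the 4.3 kg mass has 4.3 × 10 × sin 46° = 30.932 N down its slope.
The 10.6 kg side's 71.303 N exceeds the other side's 30.932 N, so that mass slides down and the 4.3 kg mass slides up. Taking that direction as positive, Newton's second law for the whole system gives 71.303 − 30.932 = (10.6 + 4.3) a, so a = 40.371 / 14.9 = 2.7095 m/s².
For the 4.3 kg mass (up-slope positive): T − 30.932 = 4.3 × 2.7095, so T = 42.583 N.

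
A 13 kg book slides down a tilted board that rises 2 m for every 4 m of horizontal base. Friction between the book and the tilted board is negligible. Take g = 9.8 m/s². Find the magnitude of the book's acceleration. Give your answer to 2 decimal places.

Resolving the weight along the incline: the component pulling the book down the slope is mg sin 26.57° = 13 × 9.8 × 0.4472 = 56.973 N, and the normal force is N = mg cos 26.57° = 13 × 9.8 × 0.8944 = 113.947 N.
With no friction the net force along the incline is 56.973 N, so a = g sin 26.57° = 56.973 / 13 = 4.3825 m/s².

4.38 m/s²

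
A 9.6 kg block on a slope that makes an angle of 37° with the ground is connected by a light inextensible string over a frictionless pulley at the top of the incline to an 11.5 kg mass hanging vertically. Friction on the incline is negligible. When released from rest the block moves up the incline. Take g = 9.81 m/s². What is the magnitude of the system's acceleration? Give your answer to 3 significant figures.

For the block on the incline: the weight component along the slope is m₁g sin 37° = 9.6 × 9.81 × 0.6018 = 56.675 N and the normal force is N = m₁g cos 37° = 75.212 N.
Newton's second law for the block (up-slope positive): T − 56.675 = 9.6 a. For the hanging mass (downward positive): 11.5 × 9.81 − T = 11.5 a.
Adding the two equations eliminates T: 56.140 = 21.1 a, so a = 2.6607 m/s².

2.66 m/s²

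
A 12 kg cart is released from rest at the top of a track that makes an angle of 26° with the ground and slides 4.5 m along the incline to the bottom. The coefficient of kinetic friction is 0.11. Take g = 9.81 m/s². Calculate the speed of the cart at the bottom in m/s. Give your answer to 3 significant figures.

5.47 m/s

The weight component along the incline is mg sin 26° = 51.605 N and the normal force is N = mg cos 26° = 105.806 N.
Friction up the slope is f = μN = 0.11 × 105.806 = 11.639 N, so the net downslope force is 51.605 − 11.639 = 39.966 N and a = 39.966 / 12 = 3.3305 m/s².
Starting from rest over a distance of 4.5 m, v² = 2aL = 2 × 3.3305 × 4.5 = 29.9745, so v = 5.4749 m/s.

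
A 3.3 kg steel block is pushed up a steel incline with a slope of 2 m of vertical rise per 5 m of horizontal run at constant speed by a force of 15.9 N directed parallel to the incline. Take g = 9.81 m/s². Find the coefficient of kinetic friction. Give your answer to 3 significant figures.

At constant speed ΣF = 0 along the incline. The applied 15.9 N acts up the slope; the weight component mg sin 21.80° = 12.023 N and kinetic friction μN both act down the slope.
So 15.9 = 12.023 + μ × 30.058, giving μ = (15.9 − 12.023) / 30.058 = 0.1290.

0.129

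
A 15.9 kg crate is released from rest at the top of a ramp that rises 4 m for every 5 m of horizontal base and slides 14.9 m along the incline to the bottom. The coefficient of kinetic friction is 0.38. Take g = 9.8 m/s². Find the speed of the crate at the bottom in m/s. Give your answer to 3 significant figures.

The weight component along the incline is mg sin 38.66° = 97.340 N and the normal force is N = mg cos 38.66° = 121.675 N.
Friction up the slope is f = μN = 0.38 × 121.675 = 46.236 N, so the net downslope force is 97.340 − 46.236 = 51.104 N and a = 51.104 / 15.9 = 3.2141 m/s².
Starting from rest over a distance of 14.9 m, v² = 2aL = 2 × 3.2141 × 14.9 = 95.7802, so v = 9.7867 m/s.

9.79 m/s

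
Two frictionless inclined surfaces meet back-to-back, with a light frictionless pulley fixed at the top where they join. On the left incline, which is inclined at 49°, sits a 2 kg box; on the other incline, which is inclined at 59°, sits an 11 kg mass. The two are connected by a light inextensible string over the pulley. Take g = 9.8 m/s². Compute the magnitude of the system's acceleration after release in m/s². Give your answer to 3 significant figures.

5.97 m/s²

Resolve each weight along its own incline: the 2 kg mass has component 2 × 9.8 × sin 49° = 14.792 N down its slope, and the 11 kg mass has 11 × 9.8 × sin 59° = 92.403 N down its slope.
The 11 kg side's 92.403 N exceeds the other side's 14.792 N, so that mass slides down and the 2 kg mass slides up. Taking that direction as positive, Newton's second law for the whole system gives 92.403 − 14.792 = (2 + 11) a, so a = 77.611 / 13 = 5.9701 m/s².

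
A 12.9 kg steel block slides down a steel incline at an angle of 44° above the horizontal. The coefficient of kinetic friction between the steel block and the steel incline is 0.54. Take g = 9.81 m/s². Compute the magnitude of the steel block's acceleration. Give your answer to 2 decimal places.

Resolving the weight along the incline: the component pulling the steel block down the slope is mg sin 44° = 12.9 × 9.81 × 0.6947 = 87.914 N, and the normal force is N = mg cos 44° = 12.9 × 9.81 × 0.7193 = 91.027 N.
Kinetic friction acts up the slope with magnitude f = μN = 0.54 × 91.027 = 49.155 N.
Net force along the incline is 87.914 − 49.155 = 38.759 N, so a = 38.759 / 12.9 = 3.0046 m/s².

3.00 m/s²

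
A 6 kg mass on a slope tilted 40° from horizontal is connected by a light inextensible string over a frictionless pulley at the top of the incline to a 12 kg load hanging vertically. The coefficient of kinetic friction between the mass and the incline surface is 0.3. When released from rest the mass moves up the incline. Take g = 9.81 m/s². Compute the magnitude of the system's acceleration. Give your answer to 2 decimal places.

3.69 m/s²

For the mass on the incline: the weight component along the slope is m₁g sin 40° = 6 × 9.81 × 0.6428 = 37.835 N and the normal force is N = m₁g cos 40° = 45.089 N.
Kinetic friction opposes the mass's motion up the incline: f = μN = 0.3 × 45.089 = 13.527 N acting down the slope.
Newton's second law for the mass (up-slope positive): T − 37.835 − 13.527 = 6 a. For the hanging load (downward positive): 12 × 9.81 − T = 12 a.
Adding the two equations eliminates T: 66.358 = 18 a, so a = 3.6866 m/s².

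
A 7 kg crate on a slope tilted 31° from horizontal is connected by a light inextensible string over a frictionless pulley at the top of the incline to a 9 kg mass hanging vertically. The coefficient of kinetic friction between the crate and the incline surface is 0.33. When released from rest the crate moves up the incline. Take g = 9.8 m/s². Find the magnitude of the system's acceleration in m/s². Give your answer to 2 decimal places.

For the crate on the incline: the weight component along the slope is m₁g sin 31° = 7 × 9.8 × 0.5150 = 35.329 N and the normal force is N = m₁g cos 31° = 58.802 N.
Kinetic friction opposes the crate's motion up the incline: f = μN = 0.33 × 58.802 = 19.405 N acting down the slope.
Newton's second law for the crate (up-slope positive): T − 35.329 − 19.405 = 7 a. For the hanging mass (downward positive): 9 × 9.8 − T = 9 a.
Adding the two equations eliminates T: 33.466 = 16 a, so a = 2.0916 m/s².

2.09 m/s²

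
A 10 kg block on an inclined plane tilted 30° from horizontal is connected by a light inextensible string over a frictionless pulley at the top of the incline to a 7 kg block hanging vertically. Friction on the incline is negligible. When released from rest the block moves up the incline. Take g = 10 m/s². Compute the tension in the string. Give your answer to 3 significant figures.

For the block on the incline: the weight component along the slope is m₁g sin 30° = 10 × 10 × 0.5000 = 50.000 N and the normal force is N = m₁g cos 30° = 86.603 N.
Newton's second law for the block (up-slope positive): T − 50.000 = 10 a. For the hanging block (downward positive): 7 × 10 − T = 7 a.
Adding the two equations eliminates T: 20.000 = 17 a, so a = 1.1765 m/s².
Then from the hanging block's equation, T = 7 × (10 − 1.1765) = 61.764 N.

61.8 N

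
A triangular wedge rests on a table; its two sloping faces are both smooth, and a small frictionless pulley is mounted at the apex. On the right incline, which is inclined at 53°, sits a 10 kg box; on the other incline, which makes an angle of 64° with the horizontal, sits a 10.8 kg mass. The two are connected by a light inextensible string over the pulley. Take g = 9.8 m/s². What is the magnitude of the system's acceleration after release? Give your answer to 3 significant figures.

Resolve each weight along its own incline: the 10 kg mass has component 10 × 9.8 × sin 53° = 78.266 N down its slope, and the 10.8 kg mass has 10.8 × 9.8 × sin 64° = 95.128 N down its slope.
The 10.8 kg side's 95.128 N exceeds the other side's 78.266 N, so that mass slides down and the 10 kg mass slides up. Taking that direction as positive, Newton's second law for the whole system gives 95.128 − 78.266 = (10 + 10.8) a, so a = 16.862 / 20.8 = 0.8107 m/s².

0.811 m/s²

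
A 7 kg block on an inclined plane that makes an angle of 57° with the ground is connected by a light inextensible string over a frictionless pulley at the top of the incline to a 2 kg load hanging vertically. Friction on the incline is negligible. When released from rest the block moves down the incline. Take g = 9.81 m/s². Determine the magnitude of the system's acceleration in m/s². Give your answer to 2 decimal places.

4.22 m/s²

For the block on the incline: the weight component along the slope is m₁g sin 57° = 7 × 9.81 × 0.8387 = 57.594 N and the normal force is N = m₁g cos 57° = 37.400 N.
Newton's second law for the block (down-slope positive): 57.594 − T = 7 a. For the hanging load (upward positive): T − 2 × 9.81 = 2 a.
Adding the two equations eliminates T: 37.974 = 9 a, so a = 4.2193 m/s².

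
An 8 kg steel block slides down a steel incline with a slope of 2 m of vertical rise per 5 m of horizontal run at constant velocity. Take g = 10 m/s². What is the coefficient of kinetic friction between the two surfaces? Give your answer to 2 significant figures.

0.40

At constant velocity the net force along the incline is zero: mg sin 21.80° = μ mg cos 21.80°.
So μ = tan 21.80° = 0.3714 / 0.9285 = 0.4000.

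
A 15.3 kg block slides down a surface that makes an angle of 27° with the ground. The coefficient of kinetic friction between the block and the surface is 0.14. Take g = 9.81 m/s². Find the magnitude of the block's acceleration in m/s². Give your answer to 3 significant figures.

3.23 m/s²

Resolving the weight along the incline: the component pulling the block down the slope is mg sin 27° = 15.3 × 9.81 × 0.4540 = 68.142 N, and the normal force is N = mg cos 27° = 15.3 × 9.81 × 0.8910 = 133.733 N.
Kinetic friction acts up the slope with magnitude f = μN = 0.14 × 133.733 = 18.723 N.
Net force along the incline is 68.142 − 18.723 = 49.419 N, so a = 49.419 / 15.3 = 3.2300 m/s².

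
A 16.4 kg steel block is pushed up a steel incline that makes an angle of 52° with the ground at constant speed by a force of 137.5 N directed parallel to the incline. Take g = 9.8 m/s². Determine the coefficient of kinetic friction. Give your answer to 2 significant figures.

0.11

At constant speed ΣF = 0 along the incline. The applied 137.5 N acts up the slope; the weight component mg sin 52° = 126.649 N and kinetic friction μN both act down the slope.
So 137.5 = 126.649 + μ × 98.949, giving μ = (137.5 − 126.649) / 98.949 = 0.1097.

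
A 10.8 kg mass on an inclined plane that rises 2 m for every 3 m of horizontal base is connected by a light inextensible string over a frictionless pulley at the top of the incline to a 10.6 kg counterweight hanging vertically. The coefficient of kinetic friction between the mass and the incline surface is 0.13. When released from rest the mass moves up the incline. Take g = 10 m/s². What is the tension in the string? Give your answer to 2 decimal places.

For the mass on the incline: the weight component along the slope is m₁g sin 33.69° = 10.8 × 10 × 0.5547 = 59.908 N and the normal force is N = m₁g cos 33.69° = 89.861 N.
Kinetic friction opposes the mass's motion up the incline: f = μN = 0.13 × 89.861 = 11.682 N acting down the slope.
Newton's second law for the mass (up-slope positive): T − 59.908 − 11.682 = 10.8 a. For the hanging counterweight (downward positive): 10.6 × 10 − T = 10.6 a.
Adding the two equations eliminates T: 34.410 = 21.4 a, so a = 1.6079 m/s².
Then from the hanging counterweight's equation, T = 10.6 × (10 − 1.6079) = 88.956 N.

88.96 N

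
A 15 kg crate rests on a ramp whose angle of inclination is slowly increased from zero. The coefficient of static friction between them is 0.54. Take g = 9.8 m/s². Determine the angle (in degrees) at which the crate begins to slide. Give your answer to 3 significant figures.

At the threshold of sliding, static friction is at its maximum μ_s N and exactly balances the weight component along the incline: mg sin θ = μ_s mg cos θ.
Hence tan θ = μ_s = 0.54, so θ = arctan(0.54) = 28.3690°.

28.4°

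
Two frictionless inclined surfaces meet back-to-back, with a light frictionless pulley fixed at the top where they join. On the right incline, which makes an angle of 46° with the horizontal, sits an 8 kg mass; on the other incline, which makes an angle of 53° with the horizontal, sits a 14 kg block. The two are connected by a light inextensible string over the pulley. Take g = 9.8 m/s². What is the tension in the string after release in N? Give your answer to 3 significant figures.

Resolve each weight along its own incline: the 8 kg mass has component 8 × 9.8 × sin 46° = 56.396 N down its slope, and the 14 kg mass has 14 × 9.8 × sin 53° = 109.573 N down its slope.
The 14 kg side's 109.573 N exceeds the other side's 56.396 N, so that mass slides down and the 8 kg mass slides up. Taking that direction as positive, Newton's second law for the whole system gives 109.573 − 56.396 = (8 + 14) a, so a = 53.177 / 22 = 2.4171 m/s².
For the 8 kg mass (up-slope positive): T − 56.396 = 8 × 2.4171, so T = 75.733 N.

75.7 N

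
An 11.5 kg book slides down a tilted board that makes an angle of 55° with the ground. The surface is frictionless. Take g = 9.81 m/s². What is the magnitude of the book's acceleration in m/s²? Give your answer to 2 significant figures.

8.0 m/s²

Resolving the weight along the incline: the component pulling the book down the slope is mg sin 55° = 11.5 × 9.81 × 0.8192 = 92.418 N, and the normal force is N = mg cos 55° = 11.5 × 9.81 × 0.5736 = 64.711 N.
With no friction the net force along the incline is 92.418 N, so a = g sin 55° = 92.418 / 11.5 = 8.0363 m/s².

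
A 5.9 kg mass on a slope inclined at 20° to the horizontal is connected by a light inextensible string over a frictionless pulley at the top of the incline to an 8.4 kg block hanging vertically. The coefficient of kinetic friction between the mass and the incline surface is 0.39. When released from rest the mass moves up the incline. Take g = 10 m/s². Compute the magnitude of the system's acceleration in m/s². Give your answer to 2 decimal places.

For the mass on the incline: the weight component along the slope is m₁g sin 20° = 5.9 × 10 × 0.3420 = 20.178 N and the normal force is N = m₁g cos 20° = 55.442 N.
Kinetic friction opposes the mass's motion up the incline: f = μN = 0.39 × 55.442 = 21.622 N acting down the slope.
Newton's second law for the mass (up-slope positive): T − 20.178 − 21.622 = 5.9 a. For the hanging block (downward positive): 8.4 × 10 − T = 8.4 a.
Adding the two equations eliminates T: 42.200 = 14.3 a, so a = 2.9510 m/s².

2.95 m/s²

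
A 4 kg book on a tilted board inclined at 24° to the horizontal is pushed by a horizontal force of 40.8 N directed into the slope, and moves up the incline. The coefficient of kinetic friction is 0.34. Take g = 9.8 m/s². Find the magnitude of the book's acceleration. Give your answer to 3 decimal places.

0.878 m/s²

The horizontal push has components F cos 24° = 40.8 × 0.9135 = 37.271 N up the incline and F sin 24° = 40.8 × 0.4067 = 16.593 N pressing into the surface.
The normal force is therefore N = mg cos 24° + F sin 24° = 35.809 + 16.593 = 52.402 N, and kinetic friction down the slope is μN = 0.34 × 52.402 = 17.817 N.
Along the incline: F cos 24° − mg sin 24° − μN = ma, so 37.271 − 15.943 − 17.817 = 4 a, giving a = 0.8778 m/s².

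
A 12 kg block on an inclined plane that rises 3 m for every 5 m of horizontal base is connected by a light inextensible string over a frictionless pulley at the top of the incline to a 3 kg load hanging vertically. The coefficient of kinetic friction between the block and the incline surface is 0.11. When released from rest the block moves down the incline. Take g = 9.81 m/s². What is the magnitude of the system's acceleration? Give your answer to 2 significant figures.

For the block on the incline: the weight component along the slope is m₁g sin 30.96° = 12 × 9.81 × 0.5145 = 60.567 N and the normal force is N = m₁g cos 30.96° = 100.944 N.
Kinetic friction opposes the block's motion down the incline: f = μN = 0.11 × 100.944 = 11.104 N acting up the slope.
Newton's second law for the block (down-slope positive): 60.567 − 11.104 − T = 12 a. For the hanging load (upward positive): T − 3 × 9.81 = 3 a.
Adding the two equations eliminates T: 20.033 = 15 a, so a = 1.3355 m/s².

1.3 m/s²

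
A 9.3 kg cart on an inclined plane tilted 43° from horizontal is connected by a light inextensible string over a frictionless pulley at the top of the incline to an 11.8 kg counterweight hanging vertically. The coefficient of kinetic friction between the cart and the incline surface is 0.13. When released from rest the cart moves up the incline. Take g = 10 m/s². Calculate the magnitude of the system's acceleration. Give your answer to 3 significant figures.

For the cart on the incline: the weight component along the slope is m₁g sin 43° = 9.3 × 10 × 0.6820 = 63.426 N and the normal force is N = m₁g cos 43° = 68.016 N.
Kinetic friction opposes the cart's motion up the incline: f = μN = 0.13 × 68.016 = 8.842 N acting down the slope.
Newton's second law for the cart (up-slope positive): T − 63.426 − 8.842 = 9.3 a. For the hanging counterweight (downward positive): 11.8 × 10 − T = 11.8 a.
Adding the two equations eliminates T: 45.732 = 21.1 a, so a = 2.1674 m/s².

2.17 m/s²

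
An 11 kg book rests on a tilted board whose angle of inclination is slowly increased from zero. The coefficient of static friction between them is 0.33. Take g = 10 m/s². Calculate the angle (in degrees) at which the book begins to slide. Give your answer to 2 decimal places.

18.26°

At the threshold of sliding, static friction is at its maximum μ_s N and exactly balances the weight component along the incline: mg sin θ = μ_s mg cos θ.
Hence tan θ = μ_s = 0.33, so θ = arctan(0.33) = 18.2629°.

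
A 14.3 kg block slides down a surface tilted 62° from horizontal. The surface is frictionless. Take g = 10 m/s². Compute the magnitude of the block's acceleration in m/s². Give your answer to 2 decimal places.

8.83 m/s²

Resolving the weight along the incline: the component pulling the block down the slope is mg sin 62° = 14.3 × 10 × 0.8829 = 126.255 N, and the normal force is N = mg cos 62° = 14.3 × 10 × 0.4695 = 67.138 N.
With no friction the net force along the incline is 126.255 N, so a = g sin 62° = 126.255 / 14.3 = 8.8290 m/s².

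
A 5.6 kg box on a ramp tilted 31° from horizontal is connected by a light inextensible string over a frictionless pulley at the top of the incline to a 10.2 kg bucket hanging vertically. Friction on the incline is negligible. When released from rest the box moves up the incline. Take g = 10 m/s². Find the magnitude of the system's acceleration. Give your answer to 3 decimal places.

For the box on the incline: the weight component along the slope is m₁g sin 31° = 5.6 × 10 × 0.5150 = 28.840 N and the normal force is N = m₁g cos 31° = 48.001 N.
Newton's second law for the box (up-slope positive): T − 28.840 = 5.6 a. For the hanging bucket (downward positive): 10.2 × 10 − T = 10.2 a.
Adding the two equations eliminates T: 73.160 = 15.8 a, so a = 4.6304 m/s².

4.630 m/s²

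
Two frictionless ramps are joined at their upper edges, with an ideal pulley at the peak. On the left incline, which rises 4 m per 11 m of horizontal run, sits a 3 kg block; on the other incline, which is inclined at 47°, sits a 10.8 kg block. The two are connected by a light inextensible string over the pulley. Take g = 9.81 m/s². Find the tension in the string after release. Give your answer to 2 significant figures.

25 N

Resolve each weight along its own incline: the 3 kg mass has component 3 × 9.81 × sin 19.98° = 10.057 N down its slope, and the 10.8 kg mass has 10.8 × 9.81 × sin 47° = 77.485 N down its slope.
The 10.8 kg side's 77.485 N exceeds the other side's 10.057 N, so that mass slides down and the 3 kg mass slides up. Taking that direction as positive, Newton's second law for the whole system gives 77.485 − 10.057 = (3 + 10.8) a, so a = 67.428 / 13.8 = 4.8861 m/s².
For the 3 kg mass (up-slope positive): T − 10.057 = 3 × 4.8861, so T = 24.715 N.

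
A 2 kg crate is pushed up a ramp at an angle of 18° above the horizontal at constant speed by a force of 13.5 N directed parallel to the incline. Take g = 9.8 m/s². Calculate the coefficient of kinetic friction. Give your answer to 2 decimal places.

0.40

At constant speed ΣF = 0 along the incline. The applied 13.5 N acts up the slope; the weight component mg sin 18° = 6.057 N and kinetic friction μN both act down the slope.
So 13.5 = 6.057 + μ × 18.641, giving μ = (13.5 − 6.057) / 18.641 = 0.3993.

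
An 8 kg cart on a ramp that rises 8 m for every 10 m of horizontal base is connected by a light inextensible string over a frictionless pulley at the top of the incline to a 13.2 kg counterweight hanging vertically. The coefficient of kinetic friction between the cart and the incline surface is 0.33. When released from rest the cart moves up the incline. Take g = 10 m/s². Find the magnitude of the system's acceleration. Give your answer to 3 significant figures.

For the cart on the incline: the weight component along the slope is m₁g sin 38.66° = 8 × 10 × 0.6247 = 49.976 N and the normal force is N = m₁g cos 38.66° = 62.470 N.
Kinetic friction opposes the cart's motion up the incline: f = μN = 0.33 × 62.470 = 20.615 N acting down the slope.
Newton's second law for the cart (up-slope positive): T − 49.976 − 20.615 = 8 a. For the hanging counterweight (downward positive): 13.2 × 10 − T = 13.2 a.
Adding the two equations eliminates T: 61.409 = 21.2 a, so a = 2.8967 m/s².

2.90 m/s²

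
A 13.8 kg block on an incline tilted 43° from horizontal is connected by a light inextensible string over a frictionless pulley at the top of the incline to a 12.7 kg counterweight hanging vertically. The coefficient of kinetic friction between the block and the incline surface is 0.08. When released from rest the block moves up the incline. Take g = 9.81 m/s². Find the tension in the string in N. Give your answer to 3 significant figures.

For the block on the incline: the weight component along the slope is m₁g sin 43° = 13.8 × 9.81 × 0.6820 = 92.328 N and the normal force is N = m₁g cos 43° = 99.009 N.
Kinetic friction opposes the block's motion up the incline: f = μN = 0.08 × 99.009 = 7.921 N acting down the slope.
Newton's second law for the block (up-slope positive): T − 92.328 − 7.921 = 13.8 a. For the hanging counterweight (downward positive): 12.7 × 9.81 − T = 12.7 a.
Adding the two equations eliminates T: 24.338 = 26.5 a, so a = 0.9184 m/s².
Then from the hanging counterweight's equation, T = 12.7 × (9.81 − 0.9184) = 112.923 N.

113 N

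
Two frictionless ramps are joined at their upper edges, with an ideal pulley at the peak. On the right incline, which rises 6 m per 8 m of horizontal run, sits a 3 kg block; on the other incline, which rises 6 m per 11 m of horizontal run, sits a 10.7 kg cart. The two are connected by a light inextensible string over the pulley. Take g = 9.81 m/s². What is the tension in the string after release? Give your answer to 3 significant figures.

Resolve each weight along its own incline: the 3 kg mass has component 3 × 9.81 × sin 36.87° = 17.658 N down its slope, and the 10.7 kg mass has 10.7 × 9.81 × sin 28.61° = 50.264 N down its slope.
The 10.7 kg side's 50.264 N exceeds the other side's 17.658 N, so that mass slides down and the 3 kg mass slides up. Taking that direction as positive, Newton's second law for the whole system gives 50.264 − 17.658 = (3 + 10.7) a, so a = 32.606 / 13.7 = 2.3800 m/s².
For the 3 kg mass (up-slope positive): T − 17.658 = 3 × 2.3800, so T = 24.798 N.

24.8 N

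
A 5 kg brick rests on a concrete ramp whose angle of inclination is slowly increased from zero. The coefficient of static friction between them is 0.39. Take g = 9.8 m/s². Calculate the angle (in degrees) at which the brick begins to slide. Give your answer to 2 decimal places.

At the threshold of sliding, static friction is at its maximum μ_s N and exactly balances the weight component along the incline: mg sin θ = μ_s mg cos θ.
Hence tan θ = μ_s = 0.39, so θ = arctan(0.39) = 21.3058°.

21.31°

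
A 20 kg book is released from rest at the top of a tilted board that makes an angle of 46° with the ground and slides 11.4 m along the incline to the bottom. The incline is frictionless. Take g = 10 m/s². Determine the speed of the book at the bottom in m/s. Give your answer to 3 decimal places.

The weight component along the incline is mg sin 46° = 143.868 N and the normal force is N = mg cos 46° = 138.932 N.
With no friction, a = g sin 46° = 7.1934 m/s².
Starting from rest over a distance of 11.4 m, v² = 2aL = 2 × 7.1934 × 11.4 = 164.0095, so v = 12.8066 m/s.

12.807 m/s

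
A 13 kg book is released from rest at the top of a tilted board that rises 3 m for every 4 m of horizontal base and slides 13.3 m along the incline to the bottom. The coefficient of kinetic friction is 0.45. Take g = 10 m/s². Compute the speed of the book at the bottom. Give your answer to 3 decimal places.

7.990 m/s

The weight component along the incline is mg sin 36.87° = 78.000 N and the normal force is N = mg cos 36.87° = 104.000 N.
Friction up the slope is f = μN = 0.45 × 104.000 = 46.800 N, so the net downslope force is 78.000 − 46.800 = 31.200 N and a = 31.200 / 13 = 2.4000 m/s².
Starting from rest over a distance of 13.3 m, v² = 2aL = 2 × 2.4000 × 13.3 = 63.8400, so v = 7.9900 m/s.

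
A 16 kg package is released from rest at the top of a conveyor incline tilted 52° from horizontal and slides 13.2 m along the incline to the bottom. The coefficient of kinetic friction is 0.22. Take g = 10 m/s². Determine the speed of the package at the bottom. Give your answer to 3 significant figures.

The weight component along the incline is mg sin 52° = 126.082 N and the normal force is N = mg cos 52° = 98.506 N.
Friction up the slope is f = μN = 0.22 × 98.506 = 21.671 N, so the net downslope force is 126.082 − 21.671 = 104.411 N and a = 104.411 / 16 = 6.5257 m/s².
Starting from rest over a distance of 13.2 m, v² = 2aL = 2 × 6.5257 × 13.2 = 172.2785, so v = 13.1255 m/s.

13.1 m/s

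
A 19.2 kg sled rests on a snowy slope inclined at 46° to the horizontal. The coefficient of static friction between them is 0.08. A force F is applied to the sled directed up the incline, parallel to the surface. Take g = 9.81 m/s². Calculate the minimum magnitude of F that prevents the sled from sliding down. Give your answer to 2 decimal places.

The normal force is N = mg cos 46° = 130.840 N. With F at its minimum the sled is on the verge of sliding down, so static friction is at its maximum μ_s N = 0.08 × 130.840 = 10.467 N and acts up the slope.
Equilibrium along the incline: F + μ_s N = mg sin 46°, so F = 135.489 − 10.467 = 125.022 N.

125.02 N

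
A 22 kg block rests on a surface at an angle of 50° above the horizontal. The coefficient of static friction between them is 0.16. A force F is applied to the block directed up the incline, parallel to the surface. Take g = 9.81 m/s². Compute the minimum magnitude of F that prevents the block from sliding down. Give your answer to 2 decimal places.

The normal force is N = mg cos 50° = 138.726 N. With F at its minimum the block is on the verge of sliding down, so static friction is at its maximum μ_s N = 0.16 × 138.726 = 22.196 N and acts up the slope.
Equilibrium along the incline: F + μ_s N = mg sin 50°, so F = 165.328 − 22.196 = 143.132 N.

143.13 N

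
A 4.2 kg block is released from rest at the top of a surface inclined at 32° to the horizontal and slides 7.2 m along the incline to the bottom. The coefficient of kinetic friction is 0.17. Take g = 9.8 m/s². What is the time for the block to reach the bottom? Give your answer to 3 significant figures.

1.95 s

The weight component along the incline is mg sin 32° = 21.811 N and the normal force is N = mg cos 32° = 34.906 N.
Friction up the slope is f = μN = 0.17 × 34.906 = 5.934 N, so the net downslope force is 21.811 − 5.934 = 15.877 N and a = 15.877 / 4.2 = 3.7802 m/s².
Starting from rest, L = ½at², so t = √(2L/a) = √(2 × 7.2 / 3.7802) = 1.9517 s.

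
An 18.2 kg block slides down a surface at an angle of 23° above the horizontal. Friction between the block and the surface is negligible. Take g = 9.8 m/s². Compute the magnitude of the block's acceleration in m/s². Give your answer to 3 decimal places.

Resolving the weight along the incline: the component pulling the block down the slope is mg sin 23° = 18.2 × 9.8 × 0.3907 = 69.685 N, and the normal force is N = mg cos 23° = 18.2 × 9.8 × 0.9205 = 164.180 N.
With no friction the net force along the incline is 69.685 N, so a = g sin 23° = 69.685 / 18.2 = 3.8288 m/s².

3.829 m/s²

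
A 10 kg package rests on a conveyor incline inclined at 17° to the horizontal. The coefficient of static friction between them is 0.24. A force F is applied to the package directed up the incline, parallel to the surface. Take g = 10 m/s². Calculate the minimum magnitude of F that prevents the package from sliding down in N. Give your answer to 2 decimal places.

The normal force is N = mg cos 17° = 95.630 N. With F at its minimum the package is on the verge of sliding down, so static friction is at its maximum μ_s N = 0.24 × 95.630 = 22.951 N and acts up the slope.
Equilibrium along the incline: F + μ_s N = mg sin 17°, so F = 29.237 − 22.951 = 6.286 N.

6.29 N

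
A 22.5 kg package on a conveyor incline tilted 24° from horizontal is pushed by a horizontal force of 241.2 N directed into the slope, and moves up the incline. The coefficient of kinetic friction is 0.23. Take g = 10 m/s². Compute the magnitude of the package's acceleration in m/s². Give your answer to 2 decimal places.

The horizontal push has components F cos 24° = 241.2 × 0.9135 = 220.336 N up the incline and F sin 24° = 241.2 × 0.4067 = 98.096 N pressing into the surface.
The normal force is therefore N = mg cos 24° + F sin 24° = 205.537 + 98.096 = 303.633 N, and kinetic friction down the slope is μN = 0.23 × 303.633 = 69.836 N.
Along the incline: F cos 24° − mg sin 24° − μN = ma, so 220.336 − 91.508 − 69.836 = 22.5 a, giving a = 2.6219 m/s².

2.62 m/s²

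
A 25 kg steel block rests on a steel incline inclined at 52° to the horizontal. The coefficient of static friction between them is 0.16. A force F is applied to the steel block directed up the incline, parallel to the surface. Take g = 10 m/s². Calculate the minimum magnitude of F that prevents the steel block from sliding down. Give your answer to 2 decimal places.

The normal force is N = mg cos 52° = 153.915 N. With F at its minimum the steel block is on the verge of sliding down, so static friction is at its maximum μ_s N = 0.16 × 153.915 = 24.626 N and acts up the slope.
Equilibrium along the incline: F + μ_s N = mg sin 52°, so F = 197.003 − 24.626 = 172.377 N.

172.38 N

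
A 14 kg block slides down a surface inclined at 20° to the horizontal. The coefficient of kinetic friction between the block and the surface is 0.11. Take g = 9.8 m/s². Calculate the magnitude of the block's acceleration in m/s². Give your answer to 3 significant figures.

2.34 m/s²

Resolving the weight along the incline: the component pulling the block down the slope is mg sin 20° = 14 × 9.8 × 0.3420 = 46.922 N, and the normal force is N = mg cos 20° = 14 × 9.8 × 0.9397 = 128.927 N.
Kinetic friction acts up the slope with magnitude f = μN = 0.11 × 128.927 = 14.182 N.
Net force along the incline is 46.922 − 14.182 = 32.740 N, so a = 32.740 / 14 = 2.3386 m/s².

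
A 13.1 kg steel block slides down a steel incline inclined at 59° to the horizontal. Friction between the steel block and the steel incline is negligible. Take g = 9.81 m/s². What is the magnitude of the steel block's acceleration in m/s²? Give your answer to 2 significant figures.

Resolving the weight along the incline: the component pulling the steel block down the slope is mg sin 59° = 13.1 × 9.81 × 0.8572 = 110.160 N, and the normal force is N = mg cos 59° = 13.1 × 9.81 × 0.5150 = 66.183 N.
With no friction the net force along the incline is 110.160 N, so a = g sin 59° = 110.160 / 13.1 = 8.4092 m/s².

8.4 m/s²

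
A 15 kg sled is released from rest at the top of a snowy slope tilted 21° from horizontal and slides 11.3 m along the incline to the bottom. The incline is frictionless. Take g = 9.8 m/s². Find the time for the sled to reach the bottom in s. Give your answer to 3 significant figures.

The weight component along the incline is mg sin 21° = 52.680 N and the normal force is N = mg cos 21° = 137.236 N.
With no friction, a = g sin 21° = 3.5120 m/s².
Starting from rest, L = ½at², so t = √(2L/a) = √(2 × 11.3 / 3.5120) = 2.5367 s.

2.54 s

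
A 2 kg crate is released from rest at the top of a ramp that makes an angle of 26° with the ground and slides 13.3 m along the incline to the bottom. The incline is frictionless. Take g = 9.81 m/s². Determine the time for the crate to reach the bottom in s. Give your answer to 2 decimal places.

The weight component along the incline is mg sin 26° = 8.601 N and the normal force is N = mg cos 26° = 17.634 N.
With no friction, a = g sin 26° = 4.3004 m/s².
Starting from rest, L = ½at², so t = √(2L/a) = √(2 × 13.3 / 4.3004) = 2.4871 s.

2.49 s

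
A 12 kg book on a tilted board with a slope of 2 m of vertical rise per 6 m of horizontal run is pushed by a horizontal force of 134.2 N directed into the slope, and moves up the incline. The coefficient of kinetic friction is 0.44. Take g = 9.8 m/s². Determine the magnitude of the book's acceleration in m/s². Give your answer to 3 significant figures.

1.86 m/s²

The horizontal push has components F cos 18.43° = 134.2 × 0.9487 = 127.316 N up the incline and F sin 18.43° = 134.2 × 0.3162 = 42.434 N pressing into the surface.
The normal force is therefore N = mg cos 18.43° + F sin 18.43° = 111.567 + 42.434 = 154.001 N, and kinetic friction down the slope is μN = 0.44 × 154.001 = 67.760 N.
Along the incline: F cos 18.43° − mg sin 18.43° − μN = ma, so 127.316 − 37.185 − 67.760 = 12 a, giving a = 1.8642 m/s².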